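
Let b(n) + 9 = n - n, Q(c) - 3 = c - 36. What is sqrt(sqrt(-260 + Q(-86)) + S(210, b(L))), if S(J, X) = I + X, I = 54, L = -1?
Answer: sqrt(45 + I*sqrt(379)) ≈ 6.8568 + 1.4196*I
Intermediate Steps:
Q(c) = -33 + c (Q(c) = 3 + (c - 36) = 3 + (-36 + c) = -33 + c)
b(n) = -9 (b(n) = -9 + (n - n) = -9 + 0 = -9)
S(J, X) = 54 + X
sqrt(sqrt(-260 + Q(-86)) + S(210, b(L))) = sqrt(sqrt(-260 + (-33 - 86)) + (54 - 9)) = sqrt(sqrt(-260 - 119) + 45) = sqrt(sqrt(-379) + 45) = sqrt(I*sqrt(379) + 45) = sqrt(45 + I*sqrt(379))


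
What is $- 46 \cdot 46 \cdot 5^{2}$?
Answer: $-52900$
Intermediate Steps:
$- 46 \cdot 46 \cdot 5^{2} = - 2116 \cdot 25 = \left(-1\right) 52900 = -52900$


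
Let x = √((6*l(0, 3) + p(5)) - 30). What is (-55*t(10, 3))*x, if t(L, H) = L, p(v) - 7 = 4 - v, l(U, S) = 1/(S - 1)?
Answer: -550*I*√21 ≈ -2520.4*I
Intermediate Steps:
l(U, S) = 1/(-1 + S)
p(v) = 11 - v (p(v) = 7 + (4 - v) = 11 - v)
x = I*√21 (x = √((6/(-1 + 3) + (11 - 1*5)) - 30) = √((6/2 + (11 - 5)) - 30) = √((6*(½) + 6) - 30) = √((3 + 6) - 30) = √(9 - 30) = √(-21) = I*√21 ≈ 4.5826*I)
(-55*t(10, 3))*x = (-55*10)*(I*√21) = -550*I*√21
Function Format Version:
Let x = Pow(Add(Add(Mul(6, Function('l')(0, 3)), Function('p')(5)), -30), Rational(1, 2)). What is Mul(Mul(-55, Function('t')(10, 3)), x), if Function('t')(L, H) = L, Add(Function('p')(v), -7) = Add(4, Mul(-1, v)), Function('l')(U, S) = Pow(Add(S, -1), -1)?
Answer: Mul(-550, I, Pow(21, Rational(1, 2))) ≈ Mul(-2520.4, I)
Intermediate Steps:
Function('l')(U, S) = Pow(Add(-1, S), -1)
Function('p')(v) = Add(11, Mul(-1, v)) (Function('p')(v) = Add(7, Add(4, Mul(-1, v))) = Add(11, Mul(-1, v)))
x = Mul(I, Pow(21, Rational(1, 2))) (x = Pow(Add(Add(Mul(6, Pow(Add(-1, 3), -1)), Add(11, Mul(-1, 5))), -30), Rational(1, 2)) = Pow(Add(Add(Mul(6, Pow(2, -1)), Add(11, -5)), -30), Rational(1, 2)) = Pow(Add(Add(Mul(6, Rational(1, 2)), 6), -30), Rational(1, 2)) = Pow(Add(Add(3, 6), -30), Rational(1, 2)) = Pow(Add(9, -30), Rational(1, 2)) = Pow(-21, Rational(1, 2)) = Mul(I, Pow(21, Rational(1, 2))) ≈ Mul(4.5826, I))
Mul(Mul(-55, Function('t')(10, 3)), x) = Mul(Mul(-55, 10), Mul(I, Pow(21, Rational(1, 2)))) = Mul(-550, Mul(I, Pow(21, Rational(1, 2)))) = Mul(-550, I, Pow(21, Rational(1, 2)))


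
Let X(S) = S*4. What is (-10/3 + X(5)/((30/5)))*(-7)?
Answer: 0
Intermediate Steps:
X(S) = 4*S
(-10/3 + X(5)/((30/5)))*(-7) = (-10/3 + (4*5)/((30/5)))*(-7) = (-10*⅓ + 20/((30*(⅕))))*(-7) = (-10/3 + 20/6)*(-7) = (-10/3 + 20*(⅙))*(-7) = (-10/3 + 10/3)*(-7) = 0*(-7) = 0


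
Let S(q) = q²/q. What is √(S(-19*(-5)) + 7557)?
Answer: 2*√1913 ≈ 87.476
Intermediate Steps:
S(q) = q
√(S(-19*(-5)) + 7557) = √(-19*(-5) + 7557) = √(95 + 7557) = √7652 = 2*√1913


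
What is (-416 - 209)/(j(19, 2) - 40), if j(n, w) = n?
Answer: 625/21 ≈ 29.762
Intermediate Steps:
(-416 - 209)/(j(19, 2) - 40) = (-416 - 209)/(19 - 40) = -625/(-21) = -625*(-1/21) = 625/21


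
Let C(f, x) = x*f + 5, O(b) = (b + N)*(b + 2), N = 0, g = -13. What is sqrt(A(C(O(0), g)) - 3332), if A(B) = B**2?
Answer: I*sqrt(3307) ≈ 57.507*I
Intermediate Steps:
O(b) = b*(2 + b) (O(b) = (b + 0)*(b + 2) = b*(2 + b))
C(f, x) = 5 + f*x (C(f, x) = f*x + 5 = 5 + f*x)
sqrt(A(C(O(0), g)) - 3332) = sqrt((5 + (0*(2 + 0))*(-13))**2 - 3332) = sqrt((5 + (0*2)*(-13))**2 - 3332) = sqrt((5 + 0*(-13))**2 - 3332) = sqrt((5 + 0)**2 - 3332) = sqrt(5**2 - 3332) = sqrt(25 - 3332) = sqrt(-3307) = I*sqrt(3307)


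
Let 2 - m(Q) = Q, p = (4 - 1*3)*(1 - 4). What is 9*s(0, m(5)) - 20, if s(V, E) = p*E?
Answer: 61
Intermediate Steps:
p = -3 (p = (4 - 3)*(-3) = 1*(-3) = -3)
m(Q) = 2 - Q
s(V, E) = -3*E
9*s(0, m(5)) - 20 = 9*(-3*(2 - 1*5)) - 20 = 9*(-3*(2 - 5)) - 20 = 9*(-3*(-3)) - 20 = 9*9 - 20 = 81 - 20 = 61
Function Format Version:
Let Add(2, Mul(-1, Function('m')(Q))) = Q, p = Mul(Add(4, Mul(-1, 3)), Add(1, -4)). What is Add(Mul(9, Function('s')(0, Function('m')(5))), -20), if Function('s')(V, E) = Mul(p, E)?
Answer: 61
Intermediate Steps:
p = -3 (p = Mul(Add(4, -3), -3) = Mul(1, -3) = -3)
Function('m')(Q) = Add(2, Mul(-1, Q))
Function('s')(V, E) = Mul(-3, E)
Add(Mul(9, Function('s')(0, Function('m')(5))), -20) = Add(Mul(9, Mul(-3, Add(2, Mul(-1, 5)))), -20) = Add(Mul(9, Mul(-3, Add(2, -5))), -20) = Add(Mul(9, Mul(-3, -3)), -20) = Add(Mul(9, 9), -20) = Add(81, -20) = 61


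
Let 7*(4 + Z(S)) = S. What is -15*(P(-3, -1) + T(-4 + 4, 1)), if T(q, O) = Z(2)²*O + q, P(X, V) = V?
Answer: -9405/49 ≈ -191.94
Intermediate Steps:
Z(S) = -4 + S/7
T(q, O) = q + 676*O/49 (T(q, O) = (-4 + (⅐)*2)²*O + q = (-4 + 2/7)²*O + q = (-26/7)²*O + q = 676*O/49 + q = q + 676*O/49)
-15*(P(-3, -1) + T(-4 + 4, 1)) = -15*(-1 + ((-4 + 4) + (676/49)*1)) = -15*(-1 + (0 + 676/49)) = -15*(-1 + 676/49) = -15*627/49 = -9405/49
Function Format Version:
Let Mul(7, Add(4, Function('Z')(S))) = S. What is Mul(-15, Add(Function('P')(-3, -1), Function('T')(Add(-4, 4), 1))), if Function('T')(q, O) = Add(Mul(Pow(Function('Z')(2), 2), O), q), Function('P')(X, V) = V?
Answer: Rational(-9405, 49) ≈ -191.94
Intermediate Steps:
Function('Z')(S) = Add(-4, Mul(Rational(1, 7), S))
Function('T')(q, O) = Add(q, Mul(Rational(676, 49), O)) (Function('T')(q, O) = Add(Mul(Pow(Add(-4, Mul(Rational(1, 7), 2)), 2), O), q) = Add(Mul(Pow(Add(-4, Rational(2, 7)), 2), O), q) = Add(Mul(Pow(Rational(-26, 7), 2), O), q) = Add(Mul(Rational(676, 49), O), q) = Add(q, Mul(Rational(676, 49), O)))
Mul(-15, Add(Function('P')(-3, -1), Function('T')(Add(-4, 4), 1))) = Mul(-15, Add(-1, Add(Add(-4, 4), Mul(Rational(676, 49), 1)))) = Mul(-15, Add(-1, Add(0, Rational(676, 49)))) = Mul(-15, Add(-1, Rational(676, 49))) = Mul(-15, Rational(627, 49)) = Rational(-9405, 49)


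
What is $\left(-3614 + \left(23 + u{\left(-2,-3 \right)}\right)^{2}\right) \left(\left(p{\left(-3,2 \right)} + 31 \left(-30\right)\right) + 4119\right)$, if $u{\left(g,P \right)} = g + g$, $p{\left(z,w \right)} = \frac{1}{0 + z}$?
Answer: $- \frac{31118198}{3} \approx -1.0373 \cdot 10^{7}$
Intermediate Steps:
$p{\left(z,w \right)} = \frac{1}{z}$
$u{\left(g,P \right)} = 2 g$
$\left(-3614 + \left(23 + u{\left(-2,-3 \right)}\right)^{2}\right) \left(\left(p{\left(-3,2 \right)} + 31 \left(-30\right)\right) + 4119\right) = \left(-3614 + \left(23 + 2 \left(-2\right)\right)^{2}\right) \left(\left(\frac{1}{-3} + 31 \left(-30\right)\right) + 4119\right) = \left(-3614 + \left(23 - 4\right)^{2}\right) \left(\left(- \frac{1}{3} - 930\right) + 4119\right) = \left(-3614 + 19^{2}\right) \left(- \frac{2791}{3} + 4119\right) = \left(-3614 + 361\right) \frac{9566}{3} = \left(-3253\right) \frac{9566}{3} = - \frac{31118198}{3}$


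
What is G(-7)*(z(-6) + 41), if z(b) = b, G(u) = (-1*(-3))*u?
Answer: -735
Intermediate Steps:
G(u) = 3*u
G(-7)*(z(-6) + 41) = (3*(-7))*(-6 + 41) = -21*35 = -735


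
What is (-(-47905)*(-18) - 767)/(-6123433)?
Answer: 863057/6123433 ≈ 0.14094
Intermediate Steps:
(-(-47905)*(-18) - 767)/(-6123433) = (-871*990 - 767)*(-1/6123433) = (-862290 - 767)*(-1/6123433) = -863057*(-1/6123433) = 863057/6123433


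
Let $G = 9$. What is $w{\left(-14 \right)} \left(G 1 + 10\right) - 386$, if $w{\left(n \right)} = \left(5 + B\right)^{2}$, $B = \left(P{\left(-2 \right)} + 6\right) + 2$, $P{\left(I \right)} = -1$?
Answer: $2350$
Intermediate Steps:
$B = 7$ ($B = \left(-1 + 6\right) + 2 = 5 + 2 = 7$)
$w{\left(n \right)} = 144$ ($w{\left(n \right)} = \left(5 + 7\right)^{2} = 12^{2} = 144$)
$w{\left(-14 \right)} \left(G 1 + 10\right) - 386 = 144 \left(9 \cdot 1 + 10\right) - 386 = 144 \left(9 + 10\right) - 386 = 144 \cdot 19 - 386 = 2736 - 386 = 2350$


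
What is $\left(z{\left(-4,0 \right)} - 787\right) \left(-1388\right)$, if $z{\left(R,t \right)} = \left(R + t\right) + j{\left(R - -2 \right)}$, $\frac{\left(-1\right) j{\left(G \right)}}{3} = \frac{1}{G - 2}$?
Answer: $1096867$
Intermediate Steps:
$j{\left(G \right)} = - \frac{3}{-2 + G}$ ($j{\left(G \right)} = - \frac{3}{G - 2} = - \frac{3}{-2 + G}$)
$z{\left(R,t \right)} = R + t - \frac{3}{R}$ ($z{\left(R,t \right)} = \left(R + t\right) - \frac{3}{-2 + \left(R - -2\right)} = \left(R + t\right) - \frac{3}{-2 + \left(R + 2\right)} = \left(R + t\right) - \frac{3}{-2 + \left(2 + R\right)} = \left(R + t\right) - \frac{3}{R} = R + t - \frac{3}{R}$)
$\left(z{\left(-4,0 \right)} - 787\right) \left(-1388\right) = \left(\left(-4 + 0 - \frac{3}{-4}\right) - 787\right) \left(-1388\right) = \left(\left(-4 + 0 - - \frac{3}{4}\right) - 787\right) \left(-1388\right) = \left(\left(-4 + 0 + \frac{3}{4}\right) - 787\right) \left(-1388\right) = \left(- \frac{13}{4} - 787\right) \left(-1388\right) = \left(- \frac{3161}{4}\right) \left(-1388\right) = 1096867$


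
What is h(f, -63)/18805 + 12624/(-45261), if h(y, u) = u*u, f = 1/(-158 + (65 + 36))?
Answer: -19251137/283711035 ≈ -0.067855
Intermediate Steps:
f = -1/57 (f = 1/(-158 + 101) = 1/(-57) = -1/57 ≈ -0.017544)
h(y, u) = u²
h(f, -63)/18805 + 12624/(-45261) = (-63)²/18805 + 12624/(-45261) = 3969*(1/18805) + 12624*(-1/45261) = 3969/18805 - 4208/15087 = -19251137/283711035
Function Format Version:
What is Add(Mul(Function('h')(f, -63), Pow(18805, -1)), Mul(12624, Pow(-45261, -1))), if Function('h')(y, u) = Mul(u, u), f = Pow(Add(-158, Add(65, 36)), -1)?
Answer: Rational(-19251137, 283711035) ≈ -0.067855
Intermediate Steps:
f = Rational(-1, 57) (f = Pow(Add(-158, 101), -1) = Pow(-57, -1) = Rational(-1, 57) ≈ -0.017544)
Function('h')(y, u) = Pow(u, 2)
Add(Mul(Function('h')(f, -63), Pow(18805, -1)), Mul(12624, Pow(-45261, -1))) = Add(Mul(Pow(-63, 2), Pow(18805, -1)), Mul(12624, Pow(-45261, -1))) = Add(Mul(3969, Rational(1, 18805)), Mul(12624, Rational(-1, 45261))) = Add(Rational(3969, 18805), Rational(-4208, 15087)) = Rational(-19251137, 283711035)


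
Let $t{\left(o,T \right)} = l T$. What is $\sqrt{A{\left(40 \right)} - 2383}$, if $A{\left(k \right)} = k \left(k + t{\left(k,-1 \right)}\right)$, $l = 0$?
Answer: $3 i \sqrt{87} \approx 27.982 i$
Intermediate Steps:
$t{\left(o,T \right)} = 0$ ($t{\left(o,T \right)} = 0 T = 0$)
$A{\left(k \right)} = k^{2}$ ($A{\left(k \right)} = k \left(k + 0\right) = k k = k^{2}$)
$\sqrt{A{\left(40 \right)} - 2383} = \sqrt{40^{2} - 2383} = \sqrt{1600 - 2383} = \sqrt{-783} = 3 i \sqrt{87}$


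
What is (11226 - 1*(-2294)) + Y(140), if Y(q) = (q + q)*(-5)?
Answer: 12120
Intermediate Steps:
Y(q) = -10*q (Y(q) = (2*q)*(-5) = -10*q)
(11226 - 1*(-2294)) + Y(140) = (11226 - 1*(-2294)) - 10*140 = (11226 + 2294) - 1400 = 13520 - 1400 = 12120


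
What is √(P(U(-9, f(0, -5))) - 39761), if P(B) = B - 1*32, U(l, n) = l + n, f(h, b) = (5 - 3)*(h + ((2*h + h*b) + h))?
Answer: I*√39802 ≈ 199.5*I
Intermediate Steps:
f(h, b) = 8*h + 2*b*h (f(h, b) = 2*(h + ((2*h + b*h) + h)) = 2*(h + (3*h + b*h)) = 2*(4*h + b*h) = 8*h + 2*b*h)
P(B) = -32 + B (P(B) = B - 32 = -32 + B)
√(P(U(-9, f(0, -5))) - 39761) = √((-32 + (-9 + 2*0*(4 - 5))) - 39761) = √((-32 + (-9 + 2*0*(-1))) - 39761) = √((-32 + (-9 + 0)) - 39761) = √((-32 - 9) - 39761) = √(-41 - 39761) = √(-39802) = I*√39802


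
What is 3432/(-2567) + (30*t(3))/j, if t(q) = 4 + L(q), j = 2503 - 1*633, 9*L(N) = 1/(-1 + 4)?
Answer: -323309/254133 ≈ -1.2722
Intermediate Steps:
L(N) = 1/27 (L(N) = 1/(9*(-1 + 4)) = (⅑)/3 = (⅑)*(⅓) = 1/27)
j = 1870 (j = 2503 - 633 = 1870)
t(q) = 109/27 (t(q) = 4 + 1/27 = 109/27)
3432/(-2567) + (30*t(3))/j = 3432/(-2567) + (30*(109/27))/1870 = 3432*(-1/2567) + (1090/9)*(1/1870) = -3432/2567 + 109/1683 = -323309/254133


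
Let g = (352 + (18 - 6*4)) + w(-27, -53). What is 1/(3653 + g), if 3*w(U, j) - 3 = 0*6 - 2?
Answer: 3/11998 ≈ 0.00025004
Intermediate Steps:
w(U, j) = 1/3 (w(U, j) = 1 + (0*6 - 2)/3 = 1 + (0 - 2)/3 = 1 + (1/3)*(-2) = 1 - 2/3 = 1/3)
g = 1039/3 (g = (352 + (18 - 6*4)) + 1/3 = (352 + (18 - 24)) + 1/3 = (352 - 6) + 1/3 = 346 + 1/3 = 1039/3 ≈ 346.33)
1/(3653 + g) = 1/(3653 + 1039/3) = 1/(11998/3) = 3/11998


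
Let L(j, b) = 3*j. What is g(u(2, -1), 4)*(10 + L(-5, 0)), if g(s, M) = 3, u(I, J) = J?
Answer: -15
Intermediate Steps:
g(u(2, -1), 4)*(10 + L(-5, 0)) = 3*(10 + 3*(-5)) = 3*(10 - 15) = 3*(-5) = -15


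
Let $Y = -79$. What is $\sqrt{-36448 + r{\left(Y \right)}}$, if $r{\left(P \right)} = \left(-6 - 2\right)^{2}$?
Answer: $4 i \sqrt{2274} \approx 190.75 i$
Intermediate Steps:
$r{\left(P \right)} = 64$ ($r{\left(P \right)} = \left(-8\right)^{2} = 64$)
$\sqrt{-36448 + r{\left(Y \right)}} = \sqrt{-36448 + 64} = \sqrt{-36384} = 4 i \sqrt{2274}$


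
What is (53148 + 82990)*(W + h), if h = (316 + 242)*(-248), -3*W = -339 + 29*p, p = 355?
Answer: -57873352904/3 ≈ -1.9291e+10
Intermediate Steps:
W = -9956/3 (W = -(-339 + 29*355)/3 = -(-339 + 10295)/3 = -1/3*9956 = -9956/3 ≈ -3318.7)
h = -138384 (h = 558*(-248) = -138384)
(53148 + 82990)*(W + h) = (53148 + 82990)*(-9956/3 - 138384) = 136138*(-425108/3) = -57873352904/3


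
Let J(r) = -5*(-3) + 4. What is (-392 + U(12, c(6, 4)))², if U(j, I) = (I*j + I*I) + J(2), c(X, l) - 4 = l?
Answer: 45369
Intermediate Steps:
c(X, l) = 4 + l
J(r) = 19 (J(r) = 15 + 4 = 19)
U(j, I) = 19 + I² + I*j (U(j, I) = (I*j + I*I) + 19 = (I*j + I²) + 19 = (I² + I*j) + 19 = 19 + I² + I*j)
(-392 + U(12, c(6, 4)))² = (-392 + (19 + (4 + 4)² + (4 + 4)*12))² = (-392 + (19 + 8² + 8*12))² = (-392 + (19 + 64 + 96))² = (-392 + 179)² = (-213)² = 45369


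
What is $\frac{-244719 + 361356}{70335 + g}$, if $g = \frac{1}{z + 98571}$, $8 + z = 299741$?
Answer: $\frac{46456983648}{28014711841} \approx 1.6583$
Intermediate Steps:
$z = 299733$ ($z = -8 + 299741 = 299733$)
$g = \frac{1}{398304}$ ($g = \frac{1}{299733 + 98571} = \frac{1}{398304} \approx 2.5106 \cdot 10^{-6}$)
$\frac{-244719 + 361356}{70335 + g} = \frac{-244719 + 361356}{70335 + \frac{1}{398304}} = \frac{116637}{\frac{28014711841}{398304}} = 116637 \cdot \frac{398304}{28014711841} = \frac{46456983648}{28014711841}$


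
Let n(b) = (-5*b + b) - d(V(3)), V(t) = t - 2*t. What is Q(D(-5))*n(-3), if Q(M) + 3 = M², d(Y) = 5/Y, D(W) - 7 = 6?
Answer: 6806/3 ≈ 2268.7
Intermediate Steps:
V(t) = -t
D(W) = 13 (D(W) = 7 + 6 = 13)
n(b) = 5/3 - 4*b (n(b) = (-5*b + b) - 5/((-1*3)) = -4*b - 5/(-3) = -4*b - 5*(-1)/3 = -4*b - 1*(-5/3) = -4*b + 5/3 = 5/3 - 4*b)
Q(M) = -3 + M²
Q(D(-5))*n(-3) = (-3 + 13²)*(5/3 - 4*(-3)) = (-3 + 169)*(5/3 + 12) = 166*(41/3) = 6806/3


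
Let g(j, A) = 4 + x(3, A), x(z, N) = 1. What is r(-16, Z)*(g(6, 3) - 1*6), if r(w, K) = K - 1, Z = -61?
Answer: 62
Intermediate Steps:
g(j, A) = 5 (g(j, A) = 4 + 1 = 5)
r(w, K) = -1 + K
r(-16, Z)*(g(6, 3) - 1*6) = (-1 - 61)*(5 - 1*6) = -62*(5 - 6) = -62*(-1) = 62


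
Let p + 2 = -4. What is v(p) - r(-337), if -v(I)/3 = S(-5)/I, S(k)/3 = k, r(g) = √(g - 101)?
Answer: -15/2 - I*√438 ≈ -7.5 - 20.928*I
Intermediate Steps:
p = -6 (p = -2 - 4 = -6)
r(g) = √(-101 + g)
S(k) = 3*k
v(I) = 45/I (v(I) = -3*3*(-5)/I = -(-45)/I = 45/I)
v(p) - r(-337) = 45/(-6) - √(-101 - 337) = 45*(-⅙) - √(-438) = -15/2 - I*√438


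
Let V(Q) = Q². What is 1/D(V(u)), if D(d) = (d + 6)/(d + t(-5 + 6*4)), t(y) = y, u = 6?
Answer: 55/42 ≈ 1.3095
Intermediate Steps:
D(d) = (6 + d)/(19 + d) (D(d) = (d + 6)/(d + (-5 + 6*4)) = (6 + d)/(d + (-5 + 24)) = (6 + d)/(d + 19) = (6 + d)/(19 + d))
1/D(V(u)) = 1/((6 + 6²)/(19 + 6²)) = 1/((6 + 36)/(19 + 36)) = 1/(42/55) = 55/42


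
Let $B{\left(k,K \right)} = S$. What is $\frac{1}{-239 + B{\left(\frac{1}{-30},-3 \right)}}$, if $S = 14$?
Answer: $- \frac{1}{225} \approx -0.0044444$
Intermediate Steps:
$B{\left(k,K \right)} = 14$
$\frac{1}{-239 + B{\left(\frac{1}{-30},-3 \right)}} = \frac{1}{-239 + 14} = \frac{1}{-225} = - \frac{1}{225}$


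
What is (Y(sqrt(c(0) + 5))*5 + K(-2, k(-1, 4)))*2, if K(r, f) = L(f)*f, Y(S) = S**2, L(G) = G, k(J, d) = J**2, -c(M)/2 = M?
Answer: 52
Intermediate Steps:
c(M) = -2*M
K(r, f) = f**2 (K(r, f) = f*f = f**2)
(Y(sqrt(c(0) + 5))*5 + K(-2, k(-1, 4)))*2 = ((sqrt(-2*0 + 5))**2*5 + ((-1)**2)**2)*2 = ((sqrt(0 + 5))**2*5 + 1**2)*2 = ((sqrt(5))**2*5 + 1)*2 = (5*5 + 1)*2 = (25 + 1)*2 = 26*2 = 52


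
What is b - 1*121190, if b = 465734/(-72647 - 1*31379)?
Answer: -6303688337/52013 ≈ -1.2119e+5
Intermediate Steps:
b = -232867/52013 (b = 465734/(-72647 - 31379) = 465734/(-104026) = 465734*(-1/104026) = -232867/52013 ≈ -4.4771)
b - 1*121190 = -232867/52013 - 1*121190 = -232867/52013 - 121190 = -6303688337/52013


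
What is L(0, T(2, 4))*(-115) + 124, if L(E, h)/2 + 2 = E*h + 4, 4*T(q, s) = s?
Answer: -336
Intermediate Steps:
T(q, s) = s/4
L(E, h) = 4 + 2*E*h (L(E, h) = -4 + 2*(E*h + 4) = -4 + 2*(4 + E*h) = -4 + (8 + 2*E*h) = 4 + 2*E*h)
L(0, T(2, 4))*(-115) + 124 = (4 + 2*0*((¼)*4))*(-115) + 124 = (4 + 2*0*1)*(-115) + 124 = (4 + 0)*(-115) + 124 = 4*(-115) + 124 = -460 + 124 = -336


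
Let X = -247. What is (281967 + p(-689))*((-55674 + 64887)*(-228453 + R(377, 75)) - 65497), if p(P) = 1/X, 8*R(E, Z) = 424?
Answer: -146556781531428056/247 ≈ -5.9335e+14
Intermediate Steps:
R(E, Z) = 53 (R(E, Z) = (⅛)*424 = 53)
p(P) = -1/247 (p(P) = 1/(-247) = -1/247)
(281967 + p(-689))*((-55674 + 64887)*(-228453 + R(377, 75)) - 65497) = (281967 - 1/247)*((-55674 + 64887)*(-228453 + 53) - 65497) = 69645848*(9213*(-228400) - 65497)/247 = 69645848*(-2104249200 - 65497)/247 = (69645848/247)*(-2104314697) = -146556781531428056/247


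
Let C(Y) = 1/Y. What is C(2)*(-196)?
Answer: -98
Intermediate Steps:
C(2)*(-196) = -196/2 = (1/2)*(-196) = -98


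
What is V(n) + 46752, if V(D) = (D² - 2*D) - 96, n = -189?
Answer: 82755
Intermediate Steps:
V(D) = -96 + D² - 2*D
V(n) + 46752 = (-96 + (-189)² - 2*(-189)) + 46752 = (-96 + 35721 + 378) + 46752 = 36003 + 46752 = 82755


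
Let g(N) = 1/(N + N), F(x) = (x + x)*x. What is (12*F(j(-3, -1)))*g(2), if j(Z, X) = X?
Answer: 6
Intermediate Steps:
F(x) = 2*x² (F(x) = (2*x)*x = 2*x²)
g(N) = 1/(2*N)
(12*F(j(-3, -1)))*g(2) = (12*(2*(-1)²))*((½)/2) = (12*(2*1))*((½)*(½)) = (12*2)*(¼) = 24*(¼) = 6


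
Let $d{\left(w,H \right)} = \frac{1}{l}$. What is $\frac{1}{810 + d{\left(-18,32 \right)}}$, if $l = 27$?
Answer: $\frac{27}{21871} \approx 0.0012345$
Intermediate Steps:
$d{\left(w,H \right)} = \frac{1}{27}$
$\frac{1}{810 + d{\left(-18,32 \right)}} = \frac{1}{810 + \frac{1}{27}} = \frac{1}{\frac{21871}{27}} = \frac{27}{21871}$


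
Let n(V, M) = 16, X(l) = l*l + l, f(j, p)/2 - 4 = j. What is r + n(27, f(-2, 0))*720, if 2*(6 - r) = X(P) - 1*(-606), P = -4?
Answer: 11217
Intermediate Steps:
f(j, p) = 8 + 2*j
X(l) = l + l² (X(l) = l² + l = l + l²)
r = -303 (r = 6 - (-4*(1 - 4) - 1*(-606))/2 = 6 - (-4*(-3) + 606)/2 = 6 - (12 + 606)/2 = 6 - ½*618 = 6 - 309 = -303)
r + n(27, f(-2, 0))*720 = -303 + 16*720 = -303 + 11520 = 11217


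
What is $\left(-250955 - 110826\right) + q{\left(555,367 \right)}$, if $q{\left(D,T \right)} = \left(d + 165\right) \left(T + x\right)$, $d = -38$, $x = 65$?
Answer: $-306917$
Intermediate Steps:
$q{\left(D,T \right)} = 8255 + 127 T$ ($q{\left(D,T \right)} = \left(-38 + 165\right) \left(T + 65\right) = 127 \left(65 + T\right) = 8255 + 127 T$)
$\left(-250955 - 110826\right) + q{\left(555,367 \right)} = \left(-250955 - 110826\right) + \left(8255 + 127 \cdot 367\right) = -361781 + \left(8255 + 46609\right) = -361781 + 54864 = -306917$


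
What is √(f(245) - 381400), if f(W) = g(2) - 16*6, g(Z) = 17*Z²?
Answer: 2*I*√95357 ≈ 617.6*I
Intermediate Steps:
f(W) = -28 (f(W) = 17*2² - 16*6 = 17*4 - 1*96 = 68 - 96 = -28)
√(f(245) - 381400) = √(-28 - 381400) = √(-381428) = 2*I*√95357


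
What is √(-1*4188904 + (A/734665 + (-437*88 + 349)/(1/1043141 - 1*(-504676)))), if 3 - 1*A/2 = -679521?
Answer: I*√626599810515182772800554094746085480980995/386763086921843805 ≈ 2046.7*I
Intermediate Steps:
A = 1359048 (A = 6 - 2*(-679521) = 6 + 1359042 = 1359048)
√(-1*4188904 + (A/734665 + (-437*88 + 349)/(1/1043141 - 1*(-504676)))) = √(-1*4188904 + (1359048/734665 + (-437*88 + 349)/(1/1043141 - 1*(-504676)))) = √(-4188904 + (1359048*(1/734665) + (-38456 + 349)/(1/1043141 + 504676))) = √(-4188904 + (1359048/734665 - 38107/526448227317/1043141)) = √(-4188904 + (1359048/734665 - 38107*1043141/526448227317)) = √(-4188904 + (1359048/734665 - 39750974087/526448227317)) = √(-4188904 + 686264761061088361/386763086921843805) = √(-1620112755594498141051359/386763086921843805) = I*√626599810515182772800554094746085480980995/386763086921843805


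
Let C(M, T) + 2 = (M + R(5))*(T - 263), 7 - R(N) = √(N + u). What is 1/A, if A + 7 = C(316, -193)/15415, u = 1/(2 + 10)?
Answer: -1311276975/21707810339 - 1171540*√183/65123431017 ≈ -0.060649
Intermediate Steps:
u = 1/12 ≈ 0.083333
R(N) = 7 - √(1/12 + N) (R(N) = 7 - √(N + 1/12) = 7 - √(1/12 + N))
C(M, T) = -2 + (-263 + T)*(7 + M - √183/6) (C(M, T) = -2 + (M + (7 - √(3 + 36*5)/6))*(T - 263) = -2 + (M + (7 - √(3 + 180)/6))*(-263 + T) = -2 + (M + (7 - √183/6))*(-263 + T) = -2 + (7 + M - √183/6)*(-263 + T) = -2 + (-263 + T)*(7 + M - √183/6))
A = -51039/3083 + 76*√183/15415 (A = -7 + (-1843 - 263*316 + 263*√183/6 + 316*(-193) + (⅙)*(-193)*(42 - √183))/15415 = -7 + (-1843 - 83108 + 263*√183/6 - 60988 + (-1351 + 193*√183/6))*(1/15415) = -7 + (-147290 + 76*√183)*(1/15415) = -7 + (-29458/3083 + 76*√183/15415) = -51039/3083 + 76*√183/15415 ≈ -16.488)
1/A = 1/(-51039/3083 + 76*√183/15415)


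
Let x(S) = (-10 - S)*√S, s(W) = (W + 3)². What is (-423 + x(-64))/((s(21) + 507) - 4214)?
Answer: 423/3131 - 432*I/3131 ≈ 0.1351 - 0.13797*I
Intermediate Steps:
s(W) = (3 + W)²
x(S) = √S*(-10 - S)
(-423 + x(-64))/((s(21) + 507) - 4214) = (-423 + √(-64)*(-10 - 1*(-64)))/(((3 + 21)² + 507) - 4214) = (-423 + (8*I)*(-10 + 64))/((24² + 507) - 4214) = (-423 + (8*I)*54)/((576 + 507) - 4214) = (-423 + 432*I)/(1083 - 4214) = (-423 + 432*I)/(-3131) = (-423 + 432*I)*(-1/3131) = 423/3131 - 432*I/3131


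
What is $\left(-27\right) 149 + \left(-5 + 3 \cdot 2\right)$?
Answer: $-4022$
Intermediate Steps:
$\left(-27\right) 149 + \left(-5 + 3 \cdot 2\right) = -4023 + \left(-5 + 6\right) = -4023 + 1 = -4022$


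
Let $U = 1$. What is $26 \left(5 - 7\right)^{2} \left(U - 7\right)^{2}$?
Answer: $3744$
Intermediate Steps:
$26 \left(5 - 7\right)^{2} \left(U - 7\right)^{2} = 26 \left(5 - 7\right)^{2} \left(1 - 7\right)^{2} = 26 \left(-2\right)^{2} \left(-6\right)^{2} = 26 \cdot 4 \cdot 36 = 104 \cdot 36 = 3744$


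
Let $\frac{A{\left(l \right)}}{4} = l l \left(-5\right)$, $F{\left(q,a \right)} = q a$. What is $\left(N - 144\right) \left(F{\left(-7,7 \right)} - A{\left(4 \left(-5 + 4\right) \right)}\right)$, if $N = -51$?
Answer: $-52845$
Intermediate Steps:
$F{\left(q,a \right)} = a q$
$A{\left(l \right)} = - 20 l^{2}$ ($A{\left(l \right)} = 4 l l \left(-5\right) = 4 l^{2} \left(-5\right) = 4 \left(- 5 l^{2}\right) = - 20 l^{2}$)
$\left(N - 144\right) \left(F{\left(-7,7 \right)} - A{\left(4 \left(-5 + 4\right) \right)}\right) = \left(-51 - 144\right) \left(7 \left(-7\right) - - 20 \left(4 \left(-5 + 4\right)\right)^{2}\right) = - 195 \left(-49 - - 20 \left(4 \left(-1\right)\right)^{2}\right) = - 195 \left(-49 - - 20 \left(-4\right)^{2}\right) = - 195 \left(-49 - \left(-20\right) 16\right) = - 195 \left(-49 - -320\right) = - 195 \left(-49 + 320\right) = \left(-195\right) 271 = -52845$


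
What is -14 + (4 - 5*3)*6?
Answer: -80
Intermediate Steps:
-14 + (4 - 5*3)*6 = -14 + (4 - 15)*6 = -14 - 11*6 = -14 - 66 = -80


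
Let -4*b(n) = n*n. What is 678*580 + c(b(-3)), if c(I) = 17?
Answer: 393257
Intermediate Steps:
b(n) = -n²/4 (b(n) = -n*n/4 = -n²/4)
678*580 + c(b(-3)) = 678*580 + 17 = 393240 + 17 = 393257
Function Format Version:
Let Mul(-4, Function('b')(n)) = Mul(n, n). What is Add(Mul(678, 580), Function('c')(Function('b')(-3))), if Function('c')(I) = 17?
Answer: 393257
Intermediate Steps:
Function('b')(n) = Mul(Rational(-1, 4), Pow(n, 2)) (Function('b')(n) = Mul(Rational(-1, 4), Mul(n, n)) = Mul(Rational(-1, 4), Pow(n, 2)))
Add(Mul(678, 580), Function('c')(Function('b')(-3))) = Add(Mul(678, 580), 17) = Add(393240, 17) = 393257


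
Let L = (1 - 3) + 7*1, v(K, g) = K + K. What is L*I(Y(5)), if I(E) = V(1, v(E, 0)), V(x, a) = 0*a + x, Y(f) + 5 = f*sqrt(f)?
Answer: 5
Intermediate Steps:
v(K, g) = 2*K
Y(f) = -5 + f**(3/2) (Y(f) = -5 + f*sqrt(f) = -5 + f**(3/2))
V(x, a) = x (V(x, a) = 0 + x = x)
I(E) = 1
L = 5 (L = -2 + 7 = 5)
L*I(Y(5)) = 5*1 = 5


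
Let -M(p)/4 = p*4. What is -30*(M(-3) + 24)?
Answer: -2160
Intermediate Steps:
M(p) = -16*p (M(p) = -4*p*4 = -16*p)
-30*(M(-3) + 24) = -30*(-16*(-3) + 24) = -30*(48 + 24) = -30*72 = -2160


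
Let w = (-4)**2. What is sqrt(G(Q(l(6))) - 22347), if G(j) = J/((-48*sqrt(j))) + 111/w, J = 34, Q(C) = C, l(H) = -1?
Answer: sqrt(-3216969 + 102*I)/12 ≈ 0.0023695 + 149.47*I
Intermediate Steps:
w = 16
G(j) = 111/16 - 17/(24*sqrt(j)) (G(j) = 34/((-48*sqrt(j))) + 111/16 = 34*(-1/(48*sqrt(j))) + 111*(1/16) = -17/(24*sqrt(j)) + 111/16 = 111/16 - 17/(24*sqrt(j)))
sqrt(G(Q(l(6))) - 22347) = sqrt((111/16 - (-17)*I/24) - 22347) = sqrt((111/16 + 17*I/24) - 22347) = sqrt(-357441/16 + 17*I/24)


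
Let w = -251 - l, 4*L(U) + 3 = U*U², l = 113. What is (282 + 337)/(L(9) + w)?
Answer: -1238/365 ≈ -3.3918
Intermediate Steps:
L(U) = -¾ + U³/4 (L(U) = -¾ + (U*U²)/4 = -¾ + U³/4)
w = -364 (w = -251 - 1*113 = -251 - 113 = -364)
(282 + 337)/(L(9) + w) = (282 + 337)/((-¾ + (¼)*9³) - 364) = 619/((-¾ + (¼)*729) - 364) = 619/((-¾ + 729/4) - 364) = 619/(363/2 - 364) = 619/(-365/2) = 619*(-2/365) = -1238/365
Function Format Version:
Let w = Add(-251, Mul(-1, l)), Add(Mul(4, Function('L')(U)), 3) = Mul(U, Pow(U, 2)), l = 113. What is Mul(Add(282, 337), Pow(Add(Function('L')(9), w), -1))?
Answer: Rational(-1238, 365) ≈ -3.3918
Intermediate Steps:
Function('L')(U) = Add(Rational(-3, 4), Mul(Rational(1, 4), Pow(U, 3))) (Function('L')(U) = Add(Rational(-3, 4), Mul(Rational(1, 4), Mul(U, Pow(U, 2)))) = Add(Rational(-3, 4), Mul(Rational(1, 4), Pow(U, 3))))
w = -364 (w = Add(-251, Mul(-1, 113)) = Add(-251, -113) = -364)
Mul(Add(282, 337), Pow(Add(Function('L')(9), w), -1)) = Mul(Add(282, 337), Pow(Add(Add(Rational(-3, 4), Mul(Rational(1, 4), Pow(9, 3))), -364), -1)) = Mul(619, Pow(Add(Add(Rational(-3, 4), Mul(Rational(1, 4), 729)), -364), -1)) = Mul(619, Pow(Add(Add(Rational(-3, 4), Rational(729, 4)), -364), -1)) = Mul(619, Pow(Add(Rational(363, 2), -364), -1)) = Mul(619, Pow(Rational(-365, 2), -1)) = Mul(619, Rational(-2, 365)) = Rational(-1238, 365)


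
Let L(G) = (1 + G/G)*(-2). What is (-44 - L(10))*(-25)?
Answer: 1000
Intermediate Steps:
L(G) = -4 (L(G) = (1 + 1)*(-2) = 2*(-2) = -4)
(-44 - L(10))*(-25) = (-44 - 1*(-4))*(-25) = (-44 + 4)*(-25) = -40*(-25) = 1000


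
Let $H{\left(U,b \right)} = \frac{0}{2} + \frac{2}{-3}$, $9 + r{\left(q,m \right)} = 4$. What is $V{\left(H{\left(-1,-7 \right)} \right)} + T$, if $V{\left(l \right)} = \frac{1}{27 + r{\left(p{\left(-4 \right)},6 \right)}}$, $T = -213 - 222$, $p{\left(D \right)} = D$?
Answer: $- \frac{9569}{22} \approx -434.95$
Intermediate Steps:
$r{\left(q,m \right)} = -5$ ($r{\left(q,m \right)} = -9 + 4 = -5$)
$H{\left(U,b \right)} = - \frac{2}{3}$ ($H{\left(U,b \right)} = 0 \cdot \frac{1}{2} + 2 \left(- \frac{1}{3}\right) = 0 - \frac{2}{3} = - \frac{2}{3}$)
$T = -435$ ($T = -213 - 222 = -435$)
$V{\left(l \right)} = \frac{1}{22}$ ($V{\left(l \right)} = \frac{1}{27 - 5} = \frac{1}{22}$)
$V{\left(H{\left(-1,-7 \right)} \right)} + T = \frac{1}{22} - 435 = - \frac{9569}{22}$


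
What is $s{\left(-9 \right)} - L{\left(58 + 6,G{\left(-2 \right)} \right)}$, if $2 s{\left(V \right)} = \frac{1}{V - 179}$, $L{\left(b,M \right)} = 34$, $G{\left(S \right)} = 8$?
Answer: $- \frac{12785}{376} \approx -34.003$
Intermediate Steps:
$s{\left(V \right)} = \frac{1}{2 \left(-179 + V\right)}$ ($s{\left(V \right)} = \frac{1}{2 \left(V - 179\right)} = \frac{1}{2 \left(-179 + V\right)}$)
$s{\left(-9 \right)} - L{\left(58 + 6,G{\left(-2 \right)} \right)} = \frac{1}{2 \left(-179 - 9\right)} - 34 = \frac{1}{2 \left(-188\right)} - 34 = \frac{1}{2} \left(- \frac{1}{188}\right) - 34 = - \frac{1}{376} - 34 = - \frac{12785}{376}$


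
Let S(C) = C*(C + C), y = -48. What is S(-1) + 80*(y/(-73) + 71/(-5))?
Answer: -78942/73 ≈ -1081.4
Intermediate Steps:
S(C) = 2*C² (S(C) = C*(2*C) = 2*C²)
S(-1) + 80*(y/(-73) + 71/(-5)) = 2*(-1)² + 80*(-48/(-73) + 71/(-5)) = 2*1 + 80*(-48*(-1/73) + 71*(-⅕)) = 2 + 80*(48/73 - 71/5) = 2 + 80*(-4943/365) = 2 - 79088/73 = -78942/73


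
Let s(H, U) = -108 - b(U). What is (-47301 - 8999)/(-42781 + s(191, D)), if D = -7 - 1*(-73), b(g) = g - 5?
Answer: 1126/859 ≈ 1.3108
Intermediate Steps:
b(g) = -5 + g
D = 66 (D = -7 + 73 = 66)
s(H, U) = -103 - U (s(H, U) = -108 - (-5 + U) = -108 + (5 - U) = -103 - U)
(-47301 - 8999)/(-42781 + s(191, D)) = (-47301 - 8999)/(-42781 + (-103 - 1*66)) = -56300/(-42781 + (-103 - 66)) = -56300/(-42781 - 169) = -56300/(-42950) = -56300*(-1/42950) = 1126/859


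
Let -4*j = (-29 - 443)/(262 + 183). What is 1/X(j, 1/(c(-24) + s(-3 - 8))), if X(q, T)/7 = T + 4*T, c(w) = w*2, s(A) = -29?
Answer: -11/5 ≈ -2.2000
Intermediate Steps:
c(w) = 2*w
j = 118/445 (j = -(-29 - 443)/(4*(262 + 183)) = -(-118)/445 = -1/4*(-472/445) = 118/445 ≈ 0.26517)
X(q, T) = 35*T (X(q, T) = 7*(T + 4*T) = 7*(5*T) = 35*T)
1/X(j, 1/(c(-24) + s(-3 - 8))) = 1/(35/(2*(-24) - 29)) = 1/(35/(-48 - 29)) = 1/(35/(-77)) = 1/(35*(-1/77)) = 1/(-5/11) = -11/5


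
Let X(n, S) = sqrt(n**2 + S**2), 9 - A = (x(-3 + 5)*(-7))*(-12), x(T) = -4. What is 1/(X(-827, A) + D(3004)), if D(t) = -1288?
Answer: -644/427995 - sqrt(802954)/855990 ≈ -0.0025515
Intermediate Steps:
A = 345 (A = 9 - (-4*(-7))*(-12) = 9 - 28*(-12) = 9 - 1*(-336) = 9 + 336 = 345)
X(n, S) = sqrt(S**2 + n**2)
1/(X(-827, A) + D(3004)) = 1/(sqrt(345**2 + (-827)**2) - 1288) = 1/(sqrt(119025 + 683929) - 1288) = 1/(sqrt(802954) - 1288) = 1/(-1288 + sqrt(802954))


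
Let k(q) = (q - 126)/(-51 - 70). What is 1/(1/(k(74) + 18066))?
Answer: 2186038/121 ≈ 18066.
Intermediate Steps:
k(q) = 126/121 - q/121 (k(q) = (-126 + q)/(-121) = (-126 + q)*(-1/121) = 126/121 - q/121)
1/(1/(k(74) + 18066)) = 1/(1/((126/121 - 1/121*74) + 18066)) = 1/(1/((126/121 - 74/121) + 18066)) = 1/(1/(52/121 + 18066)) = 1/(1/(2186038/121)) = 1/(121/2186038) = 2186038/121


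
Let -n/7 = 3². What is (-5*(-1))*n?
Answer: -315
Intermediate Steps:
n = -63 (n = -7*3² = -7*9 = -63)
(-5*(-1))*n = -5*(-1)*(-63) = 5*(-63) = -315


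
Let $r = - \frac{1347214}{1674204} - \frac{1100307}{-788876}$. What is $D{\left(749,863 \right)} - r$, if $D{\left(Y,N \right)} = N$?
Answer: $\frac{14987088283163}{17378149404} \approx 862.41$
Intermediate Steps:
$r = \frac{10254652489}{17378149404}$ ($r = \left(-1347214\right) \frac{1}{1674204} - - \frac{1100307}{788876} = - \frac{35453}{44058} + \frac{1100307}{788876} = \frac{10254652489}{17378149404} \approx 0.59009$)
$D{\left(749,863 \right)} - r = 863 - \frac{10254652489}{17378149404} = \frac{14987088283163}{17378149404}$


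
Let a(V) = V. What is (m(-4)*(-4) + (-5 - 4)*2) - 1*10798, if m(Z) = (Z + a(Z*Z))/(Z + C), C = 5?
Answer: -10864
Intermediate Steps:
m(Z) = (Z + Z²)/(5 + Z) (m(Z) = (Z + Z*Z)/(Z + 5) = (Z + Z²)/(5 + Z))
(m(-4)*(-4) + (-5 - 4)*2) - 1*10798 = (-4*(1 - 4)/(5 - 4)*(-4) + (-5 - 4)*2) - 1*10798 = (-4*(-3)/1*(-4) - 9*2) - 10798 = (-4*1*(-3)*(-4) - 18) - 10798 = (12*(-4) - 18) - 10798 = (-48 - 18) - 10798 = -66 - 10798 = -10864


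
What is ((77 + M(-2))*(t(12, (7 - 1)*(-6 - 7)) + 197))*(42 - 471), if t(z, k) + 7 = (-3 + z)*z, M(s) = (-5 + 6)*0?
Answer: -9843834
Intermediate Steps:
M(s) = 0 (M(s) = 1*0 = 0)
t(z, k) = -7 + z*(-3 + z) (t(z, k) = -7 + (-3 + z)*z = -7 + z*(-3 + z))
((77 + M(-2))*(t(12, (7 - 1)*(-6 - 7)) + 197))*(42 - 471) = ((77 + 0)*((-7 + 12² - 3*12) + 197))*(42 - 471) = (77*((-7 + 144 - 36) + 197))*(-429) = (77*(101 + 197))*(-429) = (77*298)*(-429) = 22946*(-429) = -9843834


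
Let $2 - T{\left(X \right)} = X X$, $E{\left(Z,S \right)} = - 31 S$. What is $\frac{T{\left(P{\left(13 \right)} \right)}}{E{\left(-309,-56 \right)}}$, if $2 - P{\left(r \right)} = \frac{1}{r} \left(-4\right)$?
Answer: $- \frac{281}{146692} \approx -0.0019156$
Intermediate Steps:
$P{\left(r \right)} = 2 + \frac{4}{r}$ ($P{\left(r \right)} = 2 - \frac{1}{r} \left(-4\right) = 2 - - \frac{4}{r} = 2 + \frac{4}{r}$)
$T{\left(X \right)} = 2 - X^{2}$ ($T{\left(X \right)} = 2 - X X = 2 - X^{2}$)
$\frac{T{\left(P{\left(13 \right)} \right)}}{E{\left(-309,-56 \right)}} = \frac{2 - \left(2 + \frac{4}{13}\right)^{2}}{\left(-31\right) \left(-56\right)} = \frac{2 - \left(2 + 4 \cdot \frac{1}{13}\right)^{2}}{1736} = \left(2 - \left(2 + \frac{4}{13}\right)^{2}\right) \frac{1}{1736} = \left(2 - \left(\frac{30}{13}\right)^{2}\right) \frac{1}{1736} = \left(2 - \frac{900}{169}\right) \frac{1}{1736} = \left(- \frac{562}{169}\right) \frac{1}{1736} = - \frac{281}{146692}$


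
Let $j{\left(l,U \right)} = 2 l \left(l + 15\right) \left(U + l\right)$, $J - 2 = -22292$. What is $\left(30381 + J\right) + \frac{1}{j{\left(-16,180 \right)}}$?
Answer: $\frac{42461569}{5248} \approx 8091.0$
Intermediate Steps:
$J = -22290$ ($J = 2 - 22292 = -22290$)
$j{\left(l,U \right)} = 2 l \left(15 + l\right) \left(U + l\right)$
$\left(30381 + J\right) + \frac{1}{j{\left(-16,180 \right)}} = \left(30381 - 22290\right) + \frac{1}{2 \left(-16\right) \left(\left(-16\right)^{2} + 15 \cdot 180 + 15 \left(-16\right) + 180 \left(-16\right)\right)} = 8091 + \frac{1}{2 \left(-16\right) \left(256 + 2700 - 240 - 2880\right)} = 8091 + \frac{1}{2 \left(-16\right) \left(-164\right)} = 8091 + \frac{1}{5248} = \frac{42461569}{5248}$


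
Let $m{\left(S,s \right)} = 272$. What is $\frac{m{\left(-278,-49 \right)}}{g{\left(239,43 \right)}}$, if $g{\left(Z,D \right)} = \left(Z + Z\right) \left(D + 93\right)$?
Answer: $\frac{1}{239} \approx 0.0041841$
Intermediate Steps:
$g{\left(Z,D \right)} = 2 Z \left(93 + D\right)$
$\frac{m{\left(-278,-49 \right)}}{g{\left(239,43 \right)}} = \frac{272}{2 \cdot 239 \left(93 + 43\right)} = \frac{272}{2 \cdot 239 \cdot 136} = \frac{272}{65008} = 272 \cdot \frac{1}{65008} = \frac{1}{239}$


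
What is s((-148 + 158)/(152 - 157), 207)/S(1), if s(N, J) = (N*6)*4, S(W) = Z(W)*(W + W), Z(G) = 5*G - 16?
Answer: 24/11 ≈ 2.1818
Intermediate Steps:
Z(G) = -16 + 5*G
S(W) = 2*W*(-16 + 5*W) (S(W) = (-16 + 5*W)*(W + W) = (-16 + 5*W)*(2*W) = 2*W*(-16 + 5*W))
s(N, J) = 24*N (s(N, J) = (6*N)*4 = 24*N)
s((-148 + 158)/(152 - 157), 207)/S(1) = (24*((-148 + 158)/(152 - 157)))/((2*1*(-16 + 5*1))) = (24*(10/(-5)))/((2*1*(-16 + 5))) = (24*(10*(-⅕)))/((2*1*(-11))) = (24*(-2))/(-22) = -48*(-1/22) = 24/11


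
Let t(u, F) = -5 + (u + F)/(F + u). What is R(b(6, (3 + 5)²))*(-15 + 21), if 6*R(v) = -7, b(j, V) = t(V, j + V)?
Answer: -7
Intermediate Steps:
t(u, F) = -4 (t(u, F) = -5 + (F + u)/(F + u) = -5 + 1 = -4)
b(j, V) = -4
R(v) = -7/6 (R(v) = (⅙)*(-7) = -7/6)
R(b(6, (3 + 5)²))*(-15 + 21) = -7*(-15 + 21)/6 = -7/6*6 = -7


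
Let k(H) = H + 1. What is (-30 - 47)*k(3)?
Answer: -308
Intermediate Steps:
k(H) = 1 + H
(-30 - 47)*k(3) = (-30 - 47)*(1 + 3) = -77*4 = -308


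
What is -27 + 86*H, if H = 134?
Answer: 11497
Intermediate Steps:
-27 + 86*H = -27 + 86*134 = -27 + 11524 = 11497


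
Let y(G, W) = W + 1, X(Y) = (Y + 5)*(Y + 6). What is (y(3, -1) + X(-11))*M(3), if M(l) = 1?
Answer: 30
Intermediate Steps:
X(Y) = (5 + Y)*(6 + Y)
y(G, W) = 1 + W
(y(3, -1) + X(-11))*M(3) = ((1 - 1) + (30 + (-11)**2 + 11*(-11)))*1 = (0 + (30 + 121 - 121))*1 = (0 + 30)*1 = 30*1 = 30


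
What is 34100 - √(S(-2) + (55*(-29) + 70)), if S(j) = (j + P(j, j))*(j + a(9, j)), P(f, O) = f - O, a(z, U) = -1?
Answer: 34100 - 7*I*√31 ≈ 34100.0 - 38.974*I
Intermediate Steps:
S(j) = j*(-1 + j) (S(j) = (j + (j - j))*(j - 1) = (j + 0)*(-1 + j) = j*(-1 + j))
34100 - √(S(-2) + (55*(-29) + 70)) = 34100 - √(-2*(-1 - 2) + (55*(-29) + 70)) = 34100 - √(-2*(-3) + (-1595 + 70)) = 34100 - √(6 - 1525) = 34100 - √(-1519) = 34100 - 7*I*√31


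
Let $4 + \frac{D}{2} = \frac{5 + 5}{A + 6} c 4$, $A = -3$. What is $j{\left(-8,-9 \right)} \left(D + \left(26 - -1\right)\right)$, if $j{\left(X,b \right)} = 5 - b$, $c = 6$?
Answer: $2506$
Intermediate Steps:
$D = 152$ ($D = -8 + 2 \frac{5 + 5}{-3 + 6} \cdot 6 \cdot 4 = -8 + 2 \cdot \frac{10}{3} \cdot 6 \cdot 4 = -8 + 2 \cdot 20 \cdot 4 = -8 + 2 \cdot 80 = -8 + 160 = 152$)
$j{\left(-8,-9 \right)} \left(D + \left(26 - -1\right)\right) = \left(5 - -9\right) \left(152 + \left(26 - -1\right)\right) = \left(5 + 9\right) \left(152 + \left(26 + 1\right)\right) = 14 \left(152 + 27\right) = 14 \cdot 179 = 2506$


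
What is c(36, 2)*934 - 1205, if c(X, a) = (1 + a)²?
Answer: 7201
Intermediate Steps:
c(36, 2)*934 - 1205 = (1 + 2)²*934 - 1205 = 3²*934 - 1205 = 9*934 - 1205 = 8406 - 1205 = 7201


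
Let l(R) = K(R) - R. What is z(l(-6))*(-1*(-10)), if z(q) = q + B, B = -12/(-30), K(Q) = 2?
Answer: 84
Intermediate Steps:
l(R) = 2 - R
B = ⅖ (B = -12*(-1/30) = ⅖ ≈ 0.40000)
z(q) = ⅖ + q (z(q) = q + ⅖ = ⅖ + q)
z(l(-6))*(-1*(-10)) = (⅖ + (2 - 1*(-6)))*(-1*(-10)) = (⅖ + (2 + 6))*10 = (⅖ + 8)*10 = (42/5)*10 = 84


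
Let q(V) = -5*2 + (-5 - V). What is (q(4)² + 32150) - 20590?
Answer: 11921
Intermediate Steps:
q(V) = -15 - V (q(V) = -10 + (-5 - V) = -15 - V)
(q(4)² + 32150) - 20590 = ((-15 - 1*4)² + 32150) - 20590 = ((-15 - 4)² + 32150) - 20590 = ((-19)² + 32150) - 20590 = (361 + 32150) - 20590 = 32511 - 20590 = 11921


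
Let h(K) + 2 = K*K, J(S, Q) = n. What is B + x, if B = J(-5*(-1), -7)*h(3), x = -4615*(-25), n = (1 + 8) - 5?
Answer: 115403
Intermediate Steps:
n = 4 (n = 9 - 5 = 4)
J(S, Q) = 4
h(K) = -2 + K² (h(K) = -2 + K*K = -2 + K²)
x = 115375
B = 28 (B = 4*(-2 + 3²) = 4*(-2 + 9) = 4*7 = 28)
B + x = 28 + 115375 = 115403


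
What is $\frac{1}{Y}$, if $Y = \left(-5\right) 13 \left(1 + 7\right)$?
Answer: $- \frac{1}{520} \approx -0.0019231$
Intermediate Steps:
$Y = -520$ ($Y = \left(-65\right) 8 = -520$)
$\frac{1}{Y} = \frac{1}{-520} = - \frac{1}{520}$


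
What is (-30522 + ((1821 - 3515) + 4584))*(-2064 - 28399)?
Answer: 841753616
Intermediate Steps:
(-30522 + ((1821 - 3515) + 4584))*(-2064 - 28399) = (-30522 + (-1694 + 4584))*(-30463) = (-30522 + 2890)*(-30463) = -27632*(-30463) = 841753616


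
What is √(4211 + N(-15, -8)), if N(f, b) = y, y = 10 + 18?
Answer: 3*√471 ≈ 65.108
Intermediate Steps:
y = 28
N(f, b) = 28
√(4211 + N(-15, -8)) = √(4211 + 28) = √4239 = 3*√471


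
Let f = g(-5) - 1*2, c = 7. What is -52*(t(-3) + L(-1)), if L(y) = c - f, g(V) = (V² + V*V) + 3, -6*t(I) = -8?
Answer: 6656/3 ≈ 2218.7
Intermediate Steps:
t(I) = 4/3 (t(I) = -⅙*(-8) = 4/3)
g(V) = 3 + 2*V² (g(V) = (V² + V²) + 3 = 2*V² + 3 = 3 + 2*V²)
f = 51 (f = (3 + 2*(-5)²) - 1*2 = (3 + 2*25) - 2 = (3 + 50) - 2 = 53 - 2 = 51)
L(y) = -44 (L(y) = 7 - 1*51 = 7 - 51 = -44)
-52*(t(-3) + L(-1)) = -52*(4/3 - 44) = -52*(-128/3) = 6656/3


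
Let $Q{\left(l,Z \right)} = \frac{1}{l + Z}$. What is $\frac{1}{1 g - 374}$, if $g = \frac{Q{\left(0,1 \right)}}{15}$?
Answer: $- \frac{15}{5609} \approx -0.0026743$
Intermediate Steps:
$Q{\left(l,Z \right)} = \frac{1}{Z + l}$
$g = \frac{1}{15}$ ($g = \frac{1}{\left(1 + 0\right) 15} = 1^{-1} \cdot \frac{1}{15} = 1 \cdot \frac{1}{15} = \frac{1}{15} \approx 0.066667$)
$\frac{1}{1 g - 374} = \frac{1}{1 \cdot \frac{1}{15} - 374} = \frac{1}{\frac{1}{15} - 374} = \frac{1}{- \frac{5609}{15}} = - \frac{15}{5609}$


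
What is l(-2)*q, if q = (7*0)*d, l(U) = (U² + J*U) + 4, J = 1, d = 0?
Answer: 0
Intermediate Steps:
l(U) = 4 + U + U² (l(U) = (U² + 1*U) + 4 = (U² + U) + 4 = (U + U²) + 4 = 4 + U + U²)
q = 0 (q = (7*0)*0 = 0*0 = 0)
l(-2)*q = (4 - 2 + (-2)²)*0 = (4 - 2 + 4)*0 = 6*0 = 0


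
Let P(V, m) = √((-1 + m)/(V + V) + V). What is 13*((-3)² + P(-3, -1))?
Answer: 117 + 26*I*√6/3 ≈ 117.0 + 21.229*I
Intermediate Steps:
P(V, m) = √(V + (-1 + m)/(2*V)) (P(V, m) = √((-1 + m)/((2*V)) + V) = √((-1 + m)*(1/(2*V)) + V) = √((-1 + m)/(2*V) + V) = √(V + (-1 + m)/(2*V)))
13*((-3)² + P(-3, -1)) = 13*((-3)² + √2*√((-1 - 1 + 2*(-3)²)/(-3))/2) = 13*(9 + √2*√(-(-1 - 1 + 2*9)/3)/2) = 13*(9 + √2*√(-(-1 - 1 + 18)/3)/2) = 13*(9 + √2*√(-⅓*16)/2) = 13*(9 + √2*√(-16/3)/2) = 13*(9 + √2*(4*I*√3/3)/2) = 13*(9 + 2*I*√6/3) = 117 + 26*I*√6/3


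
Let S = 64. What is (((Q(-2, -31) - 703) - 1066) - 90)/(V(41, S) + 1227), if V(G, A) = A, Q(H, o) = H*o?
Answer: -1797/1291 ≈ -1.3919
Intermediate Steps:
(((Q(-2, -31) - 703) - 1066) - 90)/(V(41, S) + 1227) = (((-2*(-31) - 703) - 1066) - 90)/(64 + 1227) = (((62 - 703) - 1066) - 90)/1291 = ((-641 - 1066) - 90)*(1/1291) = (-1707 - 90)*(1/1291) = -1797*1/1291 = -1797/1291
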